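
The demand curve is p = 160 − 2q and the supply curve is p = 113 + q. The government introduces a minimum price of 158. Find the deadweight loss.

Competitive equilibrium: 160 − 2q = 113 + q → q* = 15.6667, p* = 128.6667.
At the floor p = 158, quantity demanded = (160 − 158)/2 = 1.
Sellers' marginal cost at q' = 1: 113 + 1·1 = 114.
Δq = 15.6667 − 1 = 14.6667; wedge = 158 − 114 = 44.
Deadweight loss = ½ × 14.6667 × 44 = 322.67.

322.67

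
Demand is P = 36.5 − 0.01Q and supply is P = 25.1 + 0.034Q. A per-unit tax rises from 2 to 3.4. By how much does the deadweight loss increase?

Competitive equilibrium: 36.5 − 0.01Q = 25.1 + 0.034Q → Q* = 259.0909, P* = 33.9091.
For a per-unit tax t: ΔQ = t/0.044, so DWL = ½·t·(t/0.044) = t²/0.088.
At t = 2: DWL = 45.455. At t = 3.4: DWL = 131.364.
Increase = 131.364 − 45.455 = 85.91.

85.91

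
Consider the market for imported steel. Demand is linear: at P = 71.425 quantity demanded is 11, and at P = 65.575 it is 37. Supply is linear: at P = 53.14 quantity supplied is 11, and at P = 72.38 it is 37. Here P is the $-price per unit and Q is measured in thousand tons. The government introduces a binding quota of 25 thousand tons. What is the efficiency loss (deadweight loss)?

$11.81 thousand

Demand slope = (65.575 − 71.425)/(37 − 11) = −0.225, so P = 73.9 − 0.225Q.
Supply slope = (72.38 − 53.14)/(37 − 11) = 0.74, so P = 45 + 0.74Q.
Competitive equilibrium: 73.9 − 0.225Q = 45 + 0.74Q → Q* = 29.9482, P* = 67.1617.
At Q = 25: demand price = 73.9 − 0.225·25 = 68.275; supply price = 45 + 0.74·25 = 63.5.
ΔQ = 29.9482 − 25 = 4.9482; wedge = 68.275 − 63.5 = 4.775.
Welfare loss = ½ × 4.9482 × 4.775 = $11.81 thousand.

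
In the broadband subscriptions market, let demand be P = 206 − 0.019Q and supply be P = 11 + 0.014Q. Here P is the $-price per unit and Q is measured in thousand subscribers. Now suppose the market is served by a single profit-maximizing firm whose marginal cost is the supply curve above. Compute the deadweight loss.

$76917.61 thousand

Competitive equilibrium: 206 − 0.019Q = 11 + 0.014Q → Q* = 5909.0909, P* = 93.7273.
Marginal revenue: MR = 206 − 0.038Q. Set MR = MC: 206 − 0.038Q = 11 + 0.014Q → Q_m = 3750.
Price P_m = 206 − 0.019·3750 = 134.75; MC(Q_m) = 11 + 0.014·3750 = 63.5.
Competitive Q* = 5909.0909, so ΔQ = 2159.0909; wedge = 134.75 − 63.5 = 71.25.
Welfare loss = ½ × 2159.0909 × 71.25 = $76917.61 thousand.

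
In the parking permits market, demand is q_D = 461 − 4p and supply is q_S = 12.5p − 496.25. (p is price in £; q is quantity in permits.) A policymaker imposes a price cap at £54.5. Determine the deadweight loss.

£318.56

In inverse form: demand p = 115.25 − 0.25q, supply p = 39.7 + 0.08q.
Competitive equilibrium: 115.25 − 0.25q = 39.7 + 0.08q → q* = 228.9394, p* = 58.0152.
At the ceiling p = 54.5, quantity supplied = (54.5 − 39.7)/0.08 = 185.
Willingness to pay at q' = 185: 115.25 − 0.25·185 = 69.
Δq = 228.9394 − 185 = 43.9394; wedge = 69 − 54.5 = 14.5.
DWL = ½ × 43.9394 × 14.5 = £318.56.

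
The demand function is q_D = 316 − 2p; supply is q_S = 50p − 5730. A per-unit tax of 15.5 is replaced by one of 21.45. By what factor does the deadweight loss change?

1.915

In inverse form: demand p = 158 − 0.5q, supply p = 114.6 + 0.02q.
Competitive equilibrium: 158 − 0.5q = 114.6 + 0.02q → q* = 83.4615, p* = 116.2692.
For a per-unit tax t: Δq = t/0.52, so DWL = ½·t·(t/0.52) = t²/1.04.
At t = 15.5: DWL = 231.010. At t = 21.45: DWL = 442.406.
Ratio = (21.45/15.5)² = 1.915.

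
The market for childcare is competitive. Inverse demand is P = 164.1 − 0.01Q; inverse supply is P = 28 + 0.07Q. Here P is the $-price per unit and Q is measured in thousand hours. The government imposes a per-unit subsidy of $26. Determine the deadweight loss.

Competitive equilibrium: 164.1 − 0.01Q = 28 + 0.07Q → Q* = 1701.25, P* = 147.0875.
The subsidy lowers effective supply by 26: P = 2 + 0.07Q.
New quantity: 164.1 − 0.01Q = 2 + 0.07Q → Q' = 2026.25.
Overproduction ΔQ = 2026.25 − 1701.25 = 325; wedge = subsidy = 26.
Welfare loss = ½ × 325 × 26 = $4225 thousand.

$4225 thousand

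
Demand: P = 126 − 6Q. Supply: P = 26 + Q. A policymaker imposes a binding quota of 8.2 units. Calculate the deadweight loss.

129.63

Competitive equilibrium: 126 − 6Q = 26 + Q → Q* = 14.2857, P* = 40.2857.
At Q = 8.2: demand price = 126 − 6·8.2 = 76.8; supply price = 26 + 1·8.2 = 34.2.
ΔQ = 14.2857 − 8.2 = 6.0857; wedge = 76.8 − 34.2 = 42.6.
Welfare loss = ½ × 6.0857 × 42.6 = 129.63.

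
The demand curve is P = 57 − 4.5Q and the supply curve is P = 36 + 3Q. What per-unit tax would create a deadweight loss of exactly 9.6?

12

Competitive equilibrium: 57 − 4.5Q = 36 + 3Q → Q* = 2.8, P* = 44.4.
A tax t gives ΔQ = t/7.5 and wedge t, so DWL = t²/15.
t²/15 = 9.6 → t² = 144 → t = 12.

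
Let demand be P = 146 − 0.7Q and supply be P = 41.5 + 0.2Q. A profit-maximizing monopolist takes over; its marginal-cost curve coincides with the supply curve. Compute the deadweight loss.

1161.22

Competitive equilibrium: 146 − 0.7Q = 41.5 + 0.2Q → Q* = 116.11111, P* = 64.72222.
Marginal revenue: MR = 146 − 1.4Q. Set MR = MC: 146 − 1.4Q = 41.5 + 0.2Q → Q_m = 65.3125.
Price P_m = 146 − 0.7·65.3125 = 100.28125; MC(Q_m) = 41.5 + 0.2·65.3125 = 54.5625.
Competitive Q* = 116.11111, so ΔQ = 50.79861; wedge = 100.28125 − 54.5625 = 45.71875.
Deadweight loss = ½ × 50.79861 × 45.71875 = 1161.22.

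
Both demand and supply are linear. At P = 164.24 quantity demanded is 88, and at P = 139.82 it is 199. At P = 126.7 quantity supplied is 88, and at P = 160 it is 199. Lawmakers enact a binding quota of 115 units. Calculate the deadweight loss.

531.01

Demand slope = (139.82 − 164.24)/(199 − 88) = −0.22, so P = 183.6 − 0.22Q.
Supply slope = (160 − 126.7)/(199 − 88) = 0.3, so P = 100.3 + 0.3Q.
Competitive equilibrium: 183.6 − 0.22Q = 100.3 + 0.3Q → Q* = 160.1923, P* = 148.3577.
At Q = 115: demand price = 183.6 − 0.22·115 = 158.3; supply price = 100.3 + 0.3·115 = 134.8.
ΔQ = 160.1923 − 115 = 45.1923; wedge = 158.3 − 134.8 = 23.5.
Deadweight loss = ½ × 45.1923 × 23.5 = 531.01.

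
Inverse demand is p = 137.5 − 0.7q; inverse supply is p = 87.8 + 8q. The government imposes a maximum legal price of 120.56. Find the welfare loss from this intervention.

11.38

Competitive equilibrium: 137.5 − 0.7q = 87.8 + 8q → q* = 5.7126, p* = 133.5011.
At the ceiling p = 120.56, quantity supplied = (120.56 − 87.8)/8 = 4.095.
Willingness to pay at q' = 4.095: 137.5 − 0.7·4.095 = 134.6335.
Δq = 5.7126 − 4.095 = 1.6176; wedge = 134.6335 − 120.56 = 14.0735.
DWL = ½ × 1.6176 × 14.0735 = 11.38.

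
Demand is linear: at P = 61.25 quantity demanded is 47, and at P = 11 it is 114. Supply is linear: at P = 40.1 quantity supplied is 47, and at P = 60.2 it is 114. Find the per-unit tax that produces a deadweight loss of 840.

Demand slope = (11 − 61.25)/(114 − 47) = −0.75, so P = 96.5 − 0.75Q.
Supply slope = (60.2 − 40.1)/(114 − 47) = 0.3, so P = 26 + 0.3Q.
Competitive equilibrium: 96.5 − 0.75Q = 26 + 0.3Q → Q* = 67.1429, P* = 46.1429.
A tax t gives ΔQ = t/1.05 and wedge t, so DWL = t²/2.1.
t²/2.1 = 840 → t² = 1764 → t = 42.

42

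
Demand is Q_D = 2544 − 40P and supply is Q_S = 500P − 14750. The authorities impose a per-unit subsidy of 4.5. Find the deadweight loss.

In inverse form: demand P = 63.6 − 0.025Q, supply P = 29.5 + 0.002Q.
Competitive equilibrium: 63.6 − 0.025Q = 29.5 + 0.002Q → Q* = 1262.963, P* = 32.0259.
The subsidy lowers effective supply by 4.5: P = 25 + 0.002Q.
New quantity: 63.6 − 0.025Q = 25 + 0.002Q → Q' = 1429.6296.
Overproduction ΔQ = 1429.6296 − 1262.963 = 166.6666; wedge = subsidy = 4.5.
Deadweight loss = ½ × 166.6666 × 4.5 = 375.

375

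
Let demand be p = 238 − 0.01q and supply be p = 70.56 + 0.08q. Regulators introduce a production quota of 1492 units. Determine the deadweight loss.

6108.81

Competitive equilibrium: 238 − 0.01q = 70.56 + 0.08q → q* = 1860.4444, p* = 219.3956.
At q = 1492: demand price = 238 − 0.01·1492 = 223.08; supply price = 70.56 + 0.08·1492 = 189.92.
Δq = 1860.4444 − 1492 = 368.4444; wedge = 223.08 − 189.92 = 33.16.
DWL = ½ × 368.4444 × 33.16 = 6108.81.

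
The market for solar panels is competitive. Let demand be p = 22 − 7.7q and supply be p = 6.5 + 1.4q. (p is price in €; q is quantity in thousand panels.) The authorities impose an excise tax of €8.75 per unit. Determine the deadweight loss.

Competitive equilibrium: 22 − 7.7q = 6.5 + 1.4q → q* = 1.7033, p* = 8.8846.
With the tax, the buyer price exceeds the seller price by 8.75: (22 − 7.7q) − (6.5 + 1.4q) = 8.75 → q' = 0.7418.
Δq = 1.7033 − 0.7418 = 0.9615; the wedge equals the tax, 8.75.
DWL = ½ × 0.9615 × 8.75 = €4.21 thousand.

€4.21 thousand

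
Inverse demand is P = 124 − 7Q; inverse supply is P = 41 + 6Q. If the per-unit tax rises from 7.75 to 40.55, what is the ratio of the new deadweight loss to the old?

Competitive equilibrium: 124 − 7Q = 41 + 6Q → Q* = 6.3846, P* = 79.3077.
For a per-unit tax t: ΔQ = t/13, so DWL = ½·t·(t/13) = t²/26.
At t = 7.75: DWL = 2.310. At t = 40.55: DWL = 63.242.
Ratio = (40.55/7.75)² = 27.377.

27.377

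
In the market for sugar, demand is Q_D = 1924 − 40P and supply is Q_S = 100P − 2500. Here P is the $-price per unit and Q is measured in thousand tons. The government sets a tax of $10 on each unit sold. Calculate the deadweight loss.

In inverse form: demand P = 48.1 − 0.025Q, supply P = 25 + 0.01Q.
Competitive equilibrium: 48.1 − 0.025Q = 25 + 0.01Q → Q* = 660, P* = 31.6.
With the tax, the buyer price exceeds the seller price by 10: (48.1 − 0.025Q) − (25 + 0.01Q) = 10 → Q' = 374.2857.
ΔQ = 660 − 374.2857 = 285.7143; the wedge equals the tax, 10.
DWL = ½ × 285.7143 × 10 = $1428.57 thousand.

$1428.57 thousand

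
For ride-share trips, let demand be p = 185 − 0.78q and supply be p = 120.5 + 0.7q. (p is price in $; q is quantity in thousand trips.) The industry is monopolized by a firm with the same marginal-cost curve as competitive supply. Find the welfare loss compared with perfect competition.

Competitive equilibrium: 185 − 0.78q = 120.5 + 0.7q → q* = 43.5811, p* = 151.0068.
Marginal revenue: MR = 185 − 1.56q. Set MR = MC: 185 − 1.56q = 120.5 + 0.7q → q_m = 28.5398.
Price p_m = 185 − 0.78·28.5398 = 162.739; MC(q_m) = 120.5 + 0.7·28.5398 = 140.4779.
Competitive q* = 43.5811, so Δq = 15.0413; wedge = 162.739 − 140.4779 = 22.2611.
Welfare loss = ½ × 15.0413 × 22.2611 = $167.42 thousand.

$167.42 thousand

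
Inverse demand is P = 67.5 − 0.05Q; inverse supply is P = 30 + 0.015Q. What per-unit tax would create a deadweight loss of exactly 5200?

26

Competitive equilibrium: 67.5 − 0.05Q = 30 + 0.015Q → Q* = 576.9231, P* = 38.6538.
A tax t gives ΔQ = t/0.065 and wedge t, so DWL = t²/0.13.
t²/0.13 = 5200 → t² = 676 → t = 26.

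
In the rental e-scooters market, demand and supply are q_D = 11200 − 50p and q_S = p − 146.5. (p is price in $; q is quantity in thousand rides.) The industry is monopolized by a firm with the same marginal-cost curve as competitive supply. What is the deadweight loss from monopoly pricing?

$1.09 thousand

In inverse form: demand p = 224 − 0.02q, supply p = 146.5 + q.
Competitive equilibrium: 224 − 0.02q = 146.5 + q → q* = 75.9804, p* = 222.4804.
Marginal revenue: MR = 224 − 0.04q. Set MR = MC: 224 − 0.04q = 146.5 + q → q_m = 74.5192.
Price p_m = 224 − 0.02·74.5192 = 222.5096; MC(q_m) = 146.5 + 1·74.5192 = 221.0192.
Competitive q* = 75.9804, so Δq = 1.4612; wedge = 222.5096 − 221.0192 = 1.4904.
Deadweight loss = ½ × 1.4612 × 1.4904 = $1.09 thousand.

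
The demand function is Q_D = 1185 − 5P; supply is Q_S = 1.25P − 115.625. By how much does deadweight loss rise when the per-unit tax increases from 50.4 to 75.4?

1572.50

In inverse form: demand P = 237 − 0.2Q, supply P = 92.5 + 0.8Q.
Competitive equilibrium: 237 − 0.2Q = 92.5 + 0.8Q → Q* = 144.5, P* = 208.1.
For a per-unit tax t: ΔQ = t/1, so DWL = ½·t·(t/1) = t²/2.
At t = 50.4: DWL = 1270.08. At t = 75.4: DWL = 2842.58.
Increase = 2842.58 − 1270.08 = 1572.50.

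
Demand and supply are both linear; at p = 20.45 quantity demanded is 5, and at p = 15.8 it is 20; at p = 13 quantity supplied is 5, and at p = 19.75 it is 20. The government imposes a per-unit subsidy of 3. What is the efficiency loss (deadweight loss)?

5.92

Demand slope = (15.8 − 20.45)/(20 − 5) = −0.31, so p = 22 − 0.31q.
Supply slope = (19.75 − 13)/(20 − 5) = 0.45, so p = 10.75 + 0.45q.
Competitive equilibrium: 22 − 0.31q = 10.75 + 0.45q → q* = 14.8026, p* = 17.4112.
The subsidy lowers effective supply by 3: p = 7.75 + 0.45q.
New quantity: 22 − 0.31q = 7.75 + 0.45q → q' = 18.75.
Overproduction Δq = 18.75 − 14.8026 = 3.9474; wedge = subsidy = 3.
Deadweight loss = ½ × 3.9474 × 3 = 5.92.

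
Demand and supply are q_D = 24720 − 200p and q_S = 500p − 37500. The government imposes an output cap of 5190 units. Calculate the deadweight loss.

10753.78

In inverse form: demand p = 123.6 − 0.005q, supply p = 75 + 0.002q.
Competitive equilibrium: 123.6 − 0.005q = 75 + 0.002q → q* = 6942.8571, p* = 88.8857.
At q = 5190: demand price = 123.6 − 0.005·5190 = 97.65; supply price = 75 + 0.002·5190 = 85.38.
Δq = 6942.8571 − 5190 = 1752.8571; wedge = 97.65 − 85.38 = 12.27.
Welfare loss = ½ × 1752.8571 × 12.27 = 10753.78.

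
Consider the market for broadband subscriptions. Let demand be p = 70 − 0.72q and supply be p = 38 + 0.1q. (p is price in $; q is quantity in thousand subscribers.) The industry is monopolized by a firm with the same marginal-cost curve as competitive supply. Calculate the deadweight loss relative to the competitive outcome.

$136.48 thousand

Competitive equilibrium: 70 − 0.72q = 38 + 0.1q → q* = 39.0244, p* = 41.9024.
Marginal revenue: MR = 70 − 1.44q. Set MR = MC: 70 − 1.44q = 38 + 0.1q → q_m = 20.7792.
Price p_m = 70 − 0.72·20.7792 = 55.039; MC(q_m) = 38 + 0.1·20.7792 = 40.0779.
Competitive q* = 39.0244, so Δq = 18.2452; wedge = 55.039 − 40.0779 = 14.9611.
Welfare loss = ½ × 18.2452 × 14.9611 = $136.48 thousand.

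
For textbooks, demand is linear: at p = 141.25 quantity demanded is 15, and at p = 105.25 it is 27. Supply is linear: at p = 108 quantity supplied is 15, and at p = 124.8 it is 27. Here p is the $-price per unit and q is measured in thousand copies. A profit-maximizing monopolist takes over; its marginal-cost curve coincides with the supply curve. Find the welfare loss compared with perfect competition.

Demand slope = (105.25 − 141.25)/(27 − 15) = −3, so p = 186.25 − 3q.
Supply slope = (124.8 − 108)/(27 − 15) = 1.4, so p = 87 + 1.4q.
Competitive equilibrium: 186.25 − 3q = 87 + 1.4q → q* = 22.5568, p* = 118.5795.
Marginal revenue: MR = 186.25 − 6q. Set MR = MC: 186.25 − 6q = 87 + 1.4q → q_m = 13.4122.
Price p_m = 186.25 − 3·13.4122 = 146.0134; MC(q_m) = 87 + 1.4·13.4122 = 105.7771.
Competitive q* = 22.5568, so Δq = 9.1446; wedge = 146.0134 − 105.7771 = 40.2363.
Deadweight loss = ½ × 9.1446 × 40.2363 = $183.97 thousand.

$183.97 thousand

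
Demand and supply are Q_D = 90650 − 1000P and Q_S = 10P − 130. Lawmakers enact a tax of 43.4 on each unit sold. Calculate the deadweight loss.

9324.55

In inverse form: demand P = 90.65 − 0.001Q, supply P = 13 + 0.1Q.
Competitive equilibrium: 90.65 − 0.001Q = 13 + 0.1Q → Q* = 768.81188, P* = 89.88119.
With the tax, the buyer price exceeds the seller price by 43.4: (90.65 − 0.001Q) − (13 + 0.1Q) = 43.4 → Q' = 339.10891.
ΔQ = 768.81188 − 339.10891 = 429.70297; the wedge equals the tax, 43.4.
The triangle = ½ × 429.70297 × 43.4 = 9324.55.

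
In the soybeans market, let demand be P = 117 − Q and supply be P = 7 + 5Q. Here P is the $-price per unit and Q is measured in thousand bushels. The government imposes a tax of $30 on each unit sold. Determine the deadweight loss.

Competitive equilibrium: 117 − Q = 7 + 5Q → Q* = 18.3333, P* = 98.6667.
With the tax, the buyer price exceeds the seller price by 30: (117 − Q) − (7 + 5Q) = 30 → Q' = 13.3333.
ΔQ = 18.3333 − 13.3333 = 5; the wedge equals the tax, 30.
DWL = ½ × 5 × 30 = $75 thousand.

$75 thousand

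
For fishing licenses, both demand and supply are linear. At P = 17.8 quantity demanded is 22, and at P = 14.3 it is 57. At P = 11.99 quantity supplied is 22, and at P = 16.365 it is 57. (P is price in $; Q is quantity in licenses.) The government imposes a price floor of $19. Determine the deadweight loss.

$160.93

Demand slope = (14.3 − 17.8)/(57 − 22) = −0.1, so P = 20 − 0.1Q.
Supply slope = (16.365 − 11.99)/(57 − 22) = 0.125, so P = 9.24 + 0.125Q.
Competitive equilibrium: 20 − 0.1Q = 9.24 + 0.125Q → Q* = 47.8222, P* = 15.2178.
At the floor P = 19, quantity demanded = (20 − 19)/0.1 = 10.
Sellers' marginal cost at Q' = 10: 9.24 + 0.125·10 = 10.49.
ΔQ = 47.8222 − 10 = 37.8222; wedge = 19 − 10.49 = 8.51.
Welfare loss = ½ × 37.8222 × 8.51 = $160.93.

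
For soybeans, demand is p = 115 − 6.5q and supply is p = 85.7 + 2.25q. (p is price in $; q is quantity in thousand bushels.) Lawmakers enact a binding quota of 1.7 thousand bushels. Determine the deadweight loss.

$11.89 thousand

Competitive equilibrium: 115 − 6.5q = 85.7 + 2.25q → q* = 3.3486, p* = 93.2343.
At q = 1.7: demand price = 115 − 6.5·1.7 = 103.95; supply price = 85.7 + 2.25·1.7 = 89.525.
Δq = 3.3486 − 1.7 = 1.6486; wedge = 103.95 − 89.525 = 14.425.
Welfare loss = ½ × 1.6486 × 14.425 = $11.89 thousand.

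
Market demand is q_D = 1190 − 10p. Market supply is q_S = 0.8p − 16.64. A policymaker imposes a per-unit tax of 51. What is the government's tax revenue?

In inverse form: demand p = 119 − 0.1q, supply p = 20.8 + 1.25q.
Competitive equilibrium: 119 − 0.1q = 20.8 + 1.25q → q* = 72.7407, p* = 111.7259.
With the tax, the buyer price exceeds the seller price by 51: (119 − 0.1q) − (20.8 + 1.25q) = 51 → q' = 34.963.
Tax revenue = 51 × 34.963 = 1783.11.

1783.11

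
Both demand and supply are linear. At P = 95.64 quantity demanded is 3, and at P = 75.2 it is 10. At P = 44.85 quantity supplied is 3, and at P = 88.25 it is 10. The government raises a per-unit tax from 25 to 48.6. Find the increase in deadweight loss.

95.23

Demand slope = (75.2 − 95.64)/(10 − 3) = −2.92, so P = 104.4 − 2.92Q.
Supply slope = (88.25 − 44.85)/(10 − 3) = 6.2, so P = 26.25 + 6.2Q.
Competitive equilibrium: 104.4 − 2.92Q = 26.25 + 6.2Q → Q* = 8.5691, P* = 79.3783.
For a per-unit tax t: ΔQ = t/9.12, so DWL = ½·t·(t/9.12) = t²/18.24.
At t = 25: DWL = 34.265. At t = 48.6: DWL = 129.493.
Increase = 129.493 − 34.265 = 95.23.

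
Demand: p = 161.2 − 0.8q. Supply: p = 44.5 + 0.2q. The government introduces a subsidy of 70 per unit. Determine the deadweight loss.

Competitive equilibrium: 161.2 − 0.8q = 44.5 + 0.2q → q* = 116.7, p* = 67.84.
The subsidy lowers effective supply by 70: p = 0.2q − 25.5.
New quantity: 161.2 − 0.8q = 0.2q − 25.5 → q' = 186.7.
Overproduction Δq = 186.7 − 116.7 = 70; wedge = subsidy = 70.
Deadweight loss = ½ × 70 × 70 = 2450.

2450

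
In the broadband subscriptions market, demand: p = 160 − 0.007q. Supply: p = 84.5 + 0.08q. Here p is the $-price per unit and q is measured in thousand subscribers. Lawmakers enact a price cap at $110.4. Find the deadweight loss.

$12876.34 thousand

Competitive equilibrium: 160 − 0.007q = 84.5 + 0.08q → q* = 867.81609, p* = 153.92529.
At the ceiling p = 110.4, quantity supplied = (110.4 − 84.5)/0.08 = 323.75.
Willingness to pay at q' = 323.75: 160 − 0.007·323.75 = 157.73375.
Δq = 867.81609 − 323.75 = 544.06609; wedge = 157.73375 − 110.4 = 47.33375.
The triangle = ½ × 544.06609 × 47.33375 = $12876.34 thousand.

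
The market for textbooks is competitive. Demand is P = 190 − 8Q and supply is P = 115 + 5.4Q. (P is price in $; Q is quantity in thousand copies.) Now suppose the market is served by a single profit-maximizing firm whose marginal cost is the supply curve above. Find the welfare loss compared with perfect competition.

$29.33 thousand

Competitive equilibrium: 190 − 8Q = 115 + 5.4Q → Q* = 5.597, P* = 145.2239.
Marginal revenue: MR = 190 − 16Q. Set MR = MC: 190 − 16Q = 115 + 5.4Q → Q_m = 3.5047.
Price P_m = 190 − 8·3.5047 = 161.9624; MC(Q_m) = 115 + 5.4·3.5047 = 133.9254.
Competitive Q* = 5.597, so ΔQ = 2.0923; wedge = 161.9624 − 133.9254 = 28.037.
Welfare loss = ½ × 2.0923 × 28.037 = $29.33 thousand.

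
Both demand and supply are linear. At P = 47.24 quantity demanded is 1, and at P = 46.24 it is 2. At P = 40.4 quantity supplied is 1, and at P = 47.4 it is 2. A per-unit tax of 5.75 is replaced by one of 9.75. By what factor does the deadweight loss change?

Demand slope = (46.24 − 47.24)/(2 − 1) = −1, so P = 48.24 − Q.
Supply slope = (47.4 − 40.4)/(2 − 1) = 7, so P = 33.4 + 7Q.
Competitive equilibrium: 48.24 − Q = 33.4 + 7Q → Q* = 1.855, P* = 46.385.
For a per-unit tax t: ΔQ = t/8, so DWL = ½·t·(t/8) = t²/16.
At t = 5.75: DWL = 2.066. At t = 9.75: DWL = 5.941.
Ratio = (9.75/5.75)² = 2.875.

2.875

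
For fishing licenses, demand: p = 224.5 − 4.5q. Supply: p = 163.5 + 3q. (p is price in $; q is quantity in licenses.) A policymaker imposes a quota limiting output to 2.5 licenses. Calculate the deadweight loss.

Competitive equilibrium: 224.5 − 4.5q = 163.5 + 3q → q* = 8.1333, p* = 187.9.
At q = 2.5: demand price = 224.5 − 4.5·2.5 = 213.25; supply price = 163.5 + 3·2.5 = 171.
Δq = 8.1333 − 2.5 = 5.6333; wedge = 213.25 − 171 = 42.25.
DWL = ½ × 5.6333 × 42.25 = $119.

$119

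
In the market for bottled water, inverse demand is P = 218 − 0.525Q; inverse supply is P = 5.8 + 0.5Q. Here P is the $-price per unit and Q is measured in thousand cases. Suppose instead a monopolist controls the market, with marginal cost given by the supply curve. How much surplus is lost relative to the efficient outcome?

$2519.95 thousand

Competitive equilibrium: 218 − 0.525Q = 5.8 + 0.5Q → Q* = 207.0244, P* = 109.3122.
Marginal revenue: MR = 218 − 1.05Q. Set MR = MC: 218 − 1.05Q = 5.8 + 0.5Q → Q_m = 136.9032.
Price P_m = 218 − 0.525·136.9032 = 146.1258; MC(Q_m) = 5.8 + 0.5·136.9032 = 74.2516.
Competitive Q* = 207.0244, so ΔQ = 70.1212; wedge = 146.1258 − 74.2516 = 71.8742.
Welfare loss = ½ × 70.1212 × 71.8742 = $2519.95 thousand.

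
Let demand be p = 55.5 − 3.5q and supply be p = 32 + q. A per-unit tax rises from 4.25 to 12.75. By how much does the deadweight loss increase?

Competitive equilibrium: 55.5 − 3.5q = 32 + q → q* = 5.2222, p* = 37.2222.
For a per-unit tax t: Δq = t/4.5, so DWL = ½·t·(t/4.5) = t²/9.
At t = 4.25: DWL = 2.007. At t = 12.75: DWL = 18.063.
Increase = 18.063 − 2.007 = 16.06.

16.06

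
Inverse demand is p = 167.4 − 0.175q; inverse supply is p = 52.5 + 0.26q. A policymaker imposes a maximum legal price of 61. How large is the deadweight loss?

Competitive equilibrium: 167.4 − 0.175q = 52.5 + 0.26q → q* = 264.13793, p* = 121.17586.
At the ceiling p = 61, quantity supplied = (61 − 52.5)/0.26 = 32.69231.
Willingness to pay at q' = 32.69231: 167.4 − 0.175·32.69231 = 161.67885.
Δq = 264.13793 − 32.69231 = 231.44562; wedge = 161.67885 − 61 = 100.67885.
Welfare loss = ½ × 231.44562 × 100.67885 = 11650.84.

11650.84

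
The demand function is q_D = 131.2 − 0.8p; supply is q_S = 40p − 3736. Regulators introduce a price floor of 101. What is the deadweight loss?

In inverse form: demand p = 164 − 1.25q, supply p = 93.4 + 0.025q.
Competitive equilibrium: 164 − 1.25q = 93.4 + 0.025q → q* = 55.3725, p* = 94.7843.
At the floor p = 101, quantity demanded = (164 − 101)/1.25 = 50.4.
Sellers' marginal cost at q' = 50.4: 93.4 + 0.025·50.4 = 94.66.
Δq = 55.3725 − 50.4 = 4.9725; wedge = 101 − 94.66 = 6.34.
The triangle = ½ × 4.9725 × 6.34 = 15.76.

15.76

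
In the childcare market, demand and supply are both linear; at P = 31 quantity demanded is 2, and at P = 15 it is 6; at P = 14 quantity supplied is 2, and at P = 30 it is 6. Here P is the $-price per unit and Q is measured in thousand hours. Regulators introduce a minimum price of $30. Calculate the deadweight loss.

Demand slope = (15 − 31)/(6 − 2) = −4, so P = 39 − 4Q.
Supply slope = (30 − 14)/(6 − 2) = 4, so P = 6 + 4Q.
Competitive equilibrium: 39 − 4Q = 6 + 4Q → Q* = 4.125, P* = 22.5.
At the floor P = 30, quantity demanded = (39 − 30)/4 = 2.25.
Sellers' marginal cost at Q' = 2.25: 6 + 4·2.25 = 15.
ΔQ = 4.125 − 2.25 = 1.875; wedge = 30 − 15 = 15.
Deadweight loss = ½ × 1.875 × 15 = $14.06 thousand.

$14.06 thousand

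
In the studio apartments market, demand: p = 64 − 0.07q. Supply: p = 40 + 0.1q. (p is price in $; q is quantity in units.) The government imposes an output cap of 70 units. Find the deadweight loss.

$430.62

Competitive equilibrium: 64 − 0.07q = 40 + 0.1q → q* = 141.1765, p* = 54.1176.
At q = 70: demand price = 64 − 0.07·70 = 59.1; supply price = 40 + 0.1·70 = 47.
Δq = 141.1765 − 70 = 71.1765; wedge = 59.1 − 47 = 12.1.
DWL = ½ × 71.1765 × 12.1 = $430.62.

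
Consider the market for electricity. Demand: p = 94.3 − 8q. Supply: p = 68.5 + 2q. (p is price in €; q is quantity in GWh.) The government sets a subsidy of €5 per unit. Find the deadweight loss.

€1.25

Competitive equilibrium: 94.3 − 8q = 68.5 + 2q → q* = 2.58, p* = 73.66.
The subsidy lowers effective supply by 5: p = 63.5 + 2q.
New quantity: 94.3 − 8q = 63.5 + 2q → q' = 3.08.
Overproduction Δq = 3.08 − 2.58 = 0.5; wedge = subsidy = 5.
Welfare loss = ½ × 0.5 × 5 = €1.25.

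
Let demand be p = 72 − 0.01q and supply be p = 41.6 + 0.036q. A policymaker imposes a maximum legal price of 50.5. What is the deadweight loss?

3935.39

Competitive equilibrium: 72 − 0.01q = 41.6 + 0.036q → q* = 660.869565, p* = 65.391304.
At the ceiling p = 50.5, quantity supplied = (50.5 − 41.6)/0.036 = 247.222222.
Willingness to pay at q' = 247.222222: 72 − 0.01·247.222222 = 69.527778.
Δq = 660.869565 − 247.222222 = 413.647343; wedge = 69.527778 − 50.5 = 19.027778.
Welfare loss = ½ × 413.647343 × 19.027778 = 3935.39.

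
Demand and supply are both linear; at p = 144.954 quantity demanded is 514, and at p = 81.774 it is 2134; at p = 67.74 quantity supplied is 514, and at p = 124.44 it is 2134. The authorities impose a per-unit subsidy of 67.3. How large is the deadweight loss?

30603.31

Demand slope = (81.774 − 144.954)/(2134 − 514) = −0.039, so p = 165 − 0.039q.
Supply slope = (124.44 − 67.74)/(2134 − 514) = 0.035, so p = 49.75 + 0.035q.
Competitive equilibrium: 165 − 0.039q = 49.75 + 0.035q → q* = 1557.4324, p* = 104.2601.
The subsidy lowers effective supply by 67.3: p = 0.035q − 17.55.
New quantity: 165 − 0.039q = 0.035q − 17.55 → q' = 2466.8919.
Overproduction Δq = 2466.8919 − 1557.4324 = 909.4595; wedge = subsidy = 67.3.
Deadweight loss = ½ × 909.4595 × 67.3 = 30603.31.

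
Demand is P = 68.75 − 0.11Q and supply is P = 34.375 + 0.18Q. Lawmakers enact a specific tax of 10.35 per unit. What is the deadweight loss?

184.69

Competitive equilibrium: 68.75 − 0.11Q = 34.375 + 0.18Q → Q* = 118.5345, P* = 55.7112.
With the tax, the buyer price exceeds the seller price by 10.35: (68.75 − 0.11Q) − (34.375 + 0.18Q) = 10.35 → Q' = 82.8448.
ΔQ = 118.5345 − 82.8448 = 35.6897; the wedge equals the tax, 10.35.
Welfare loss = ½ × 35.6897 × 10.35 = 184.69.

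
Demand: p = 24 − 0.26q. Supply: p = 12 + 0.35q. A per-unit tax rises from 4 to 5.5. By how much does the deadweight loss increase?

11.68

Competitive equilibrium: 24 − 0.26q = 12 + 0.35q → q* = 19.6721, p* = 18.8852.
For a per-unit tax t: Δq = t/0.61, so DWL = ½·t·(t/0.61) = t²/1.22.
At t = 4: DWL = 13.115. At t = 5.5: DWL = 24.795.
Increase = 24.795 − 13.115 = 11.68.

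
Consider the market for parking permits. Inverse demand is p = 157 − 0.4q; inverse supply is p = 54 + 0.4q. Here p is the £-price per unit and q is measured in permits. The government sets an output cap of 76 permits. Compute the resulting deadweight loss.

Competitive equilibrium: 157 − 0.4q = 54 + 0.4q → q* = 128.75, p* = 105.5.
At q = 76: demand price = 157 − 0.4·76 = 126.6; supply price = 54 + 0.4·76 = 84.4.
Δq = 128.75 − 76 = 52.75; wedge = 126.6 − 84.4 = 42.2.
Welfare loss = ½ × 52.75 × 42.2 = £1113.025.

£1113.025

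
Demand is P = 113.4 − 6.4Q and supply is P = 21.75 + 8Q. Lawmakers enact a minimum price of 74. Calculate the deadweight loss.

0.31

Competitive equilibrium: 113.4 − 6.4Q = 21.75 + 8Q → Q* = 6.3646, P* = 72.6667.
At the floor P = 74, quantity demanded = (113.4 − 74)/6.4 = 6.1563.
Sellers' marginal cost at Q' = 6.1563: 21.75 + 8·6.1563 = 71.0004.
ΔQ = 6.3646 − 6.1563 = 0.2083; wedge = 74 − 71.0004 = 2.9996.
The triangle = ½ × 0.2083 × 2.9996 = 0.31.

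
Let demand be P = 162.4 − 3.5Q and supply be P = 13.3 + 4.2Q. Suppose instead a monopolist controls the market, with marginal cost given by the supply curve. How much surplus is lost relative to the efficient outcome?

Competitive equilibrium: 162.4 − 3.5Q = 13.3 + 4.2Q → Q* = 19.3636, P* = 94.6273.
Marginal revenue: MR = 162.4 − 7Q. Set MR = MC: 162.4 − 7Q = 13.3 + 4.2Q → Q_m = 13.3125.
Price P_m = 162.4 − 3.5·13.3125 = 115.8063; MC(Q_m) = 13.3 + 4.2·13.3125 = 69.2125.
Competitive Q* = 19.3636, so ΔQ = 6.0511; wedge = 115.8063 − 69.2125 = 46.5938.
Welfare loss = ½ × 6.0511 × 46.5938 = 140.97.

140.97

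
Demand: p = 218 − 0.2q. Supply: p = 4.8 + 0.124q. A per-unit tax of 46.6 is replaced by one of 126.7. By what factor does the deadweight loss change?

Competitive equilibrium: 218 − 0.2q = 4.8 + 0.124q → q* = 658.0247, p* = 86.3951.
For a per-unit tax t: Δq = t/0.324, so DWL = ½·t·(t/0.324) = t²/0.648.
At t = 46.6: DWL = 3351.173. At t = 126.7: DWL = 24772.978.
Ratio = (126.7/46.6)² = 7.392.

7.392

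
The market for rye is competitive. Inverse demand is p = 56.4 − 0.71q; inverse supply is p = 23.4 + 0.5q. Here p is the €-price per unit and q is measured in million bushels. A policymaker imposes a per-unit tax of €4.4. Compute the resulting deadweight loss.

€8 million

Competitive equilibrium: 56.4 − 0.71q = 23.4 + 0.5q → q* = 27.2727, p* = 37.0364.
With the tax, the buyer price exceeds the seller price by 4.4: (56.4 − 0.71q) − (23.4 + 0.5q) = 4.4 → q' = 23.6364.
Δq = 27.2727 − 23.6364 = 3.6363; the wedge equals the tax, 4.4.
Deadweight loss = ½ × 3.6363 × 4.4 = €8 million.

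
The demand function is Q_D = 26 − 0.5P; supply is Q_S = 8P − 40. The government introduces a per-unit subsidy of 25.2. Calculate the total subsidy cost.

856.21

In inverse form: demand P = 52 − 2Q, supply P = 5 + 0.125Q.
Competitive equilibrium: 52 − 2Q = 5 + 0.125Q → Q* = 22.1176, P* = 7.7647.
The subsidy lowers effective supply by 25.2: P = 0.125Q − 20.2.
New quantity: 52 − 2Q = 0.125Q − 20.2 → Q' = 33.9765.
Total subsidy cost = 25.2 × 33.9765 = 856.21.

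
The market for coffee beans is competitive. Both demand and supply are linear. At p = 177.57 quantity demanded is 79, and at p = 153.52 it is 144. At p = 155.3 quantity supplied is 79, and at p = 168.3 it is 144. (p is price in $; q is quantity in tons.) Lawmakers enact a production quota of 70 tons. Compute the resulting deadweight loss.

$658.56

Demand slope = (153.52 − 177.57)/(144 − 79) = −0.37, so p = 206.8 − 0.37q.
Supply slope = (168.3 − 155.3)/(144 − 79) = 0.2, so p = 139.5 + 0.2q.
Competitive equilibrium: 206.8 − 0.37q = 139.5 + 0.2q → q* = 118.0702, p* = 163.114.
At q = 70: demand price = 206.8 − 0.37·70 = 180.9; supply price = 139.5 + 0.2·70 = 153.5.
Δq = 118.0702 − 70 = 48.0702; wedge = 180.9 − 153.5 = 27.4.
Welfare loss = ½ × 48.0702 × 27.4 = $658.56.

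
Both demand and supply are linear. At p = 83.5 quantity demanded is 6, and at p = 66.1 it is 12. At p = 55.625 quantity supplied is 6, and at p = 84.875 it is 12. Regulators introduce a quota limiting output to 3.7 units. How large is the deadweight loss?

Demand slope = (66.1 − 83.5)/(12 − 6) = −2.9, so p = 100.9 − 2.9q.
Supply slope = (84.875 − 55.625)/(12 − 6) = 4.875, so p = 26.375 + 4.875q.
Competitive equilibrium: 100.9 − 2.9q = 26.375 + 4.875q → q* = 9.5852, p* = 73.1029.
At q = 3.7: demand price = 100.9 − 2.9·3.7 = 90.17; supply price = 26.375 + 4.875·3.7 = 44.4125.
Δq = 9.5852 − 3.7 = 5.8852; wedge = 90.17 − 44.4125 = 45.7575.
DWL = ½ × 5.8852 × 45.7575 = 134.65.

134.65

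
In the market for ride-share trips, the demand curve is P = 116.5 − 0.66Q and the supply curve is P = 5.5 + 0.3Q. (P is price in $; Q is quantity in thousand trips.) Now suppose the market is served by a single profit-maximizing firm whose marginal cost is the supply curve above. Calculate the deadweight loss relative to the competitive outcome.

$1065.13 thousand

Competitive equilibrium: 116.5 − 0.66Q = 5.5 + 0.3Q → Q* = 115.625, P* = 40.1875.
Marginal revenue: MR = 116.5 − 1.32Q. Set MR = MC: 116.5 − 1.32Q = 5.5 + 0.3Q → Q_m = 68.5185.
Price P_m = 116.5 − 0.66·68.5185 = 71.2778; MC(Q_m) = 5.5 + 0.3·68.5185 = 26.0556.
Competitive Q* = 115.625, so ΔQ = 47.1065; wedge = 71.2778 − 26.0556 = 45.2222.
Deadweight loss = ½ × 47.1065 × 45.2222 = $1065.13 thousand.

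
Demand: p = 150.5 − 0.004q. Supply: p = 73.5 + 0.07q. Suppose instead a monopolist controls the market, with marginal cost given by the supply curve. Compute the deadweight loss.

105.35

Competitive equilibrium: 150.5 − 0.004q = 73.5 + 0.07q → q* = 1040.5405, p* = 146.3378.
Marginal revenue: MR = 150.5 − 0.008q. Set MR = MC: 150.5 − 0.008q = 73.5 + 0.07q → q_m = 987.1795.
Price p_m = 150.5 − 0.004·987.1795 = 146.5513; MC(q_m) = 73.5 + 0.07·987.1795 = 142.6026.
Competitive q* = 1040.5405, so Δq = 53.361; wedge = 146.5513 − 142.6026 = 3.9487.
DWL = ½ × 53.361 × 3.9487 = 105.35.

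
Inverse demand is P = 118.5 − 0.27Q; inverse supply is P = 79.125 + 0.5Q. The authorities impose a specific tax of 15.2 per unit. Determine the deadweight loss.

150.03

Competitive equilibrium: 118.5 − 0.27Q = 79.125 + 0.5Q → Q* = 51.1364, P* = 104.6932.
With the tax, the buyer price exceeds the seller price by 15.2: (118.5 − 0.27Q) − (79.125 + 0.5Q) = 15.2 → Q' = 31.3961.
ΔQ = 51.1364 − 31.3961 = 19.7403; the wedge equals the tax, 15.2.
Deadweight loss = ½ × 19.7403 × 15.2 = 150.03.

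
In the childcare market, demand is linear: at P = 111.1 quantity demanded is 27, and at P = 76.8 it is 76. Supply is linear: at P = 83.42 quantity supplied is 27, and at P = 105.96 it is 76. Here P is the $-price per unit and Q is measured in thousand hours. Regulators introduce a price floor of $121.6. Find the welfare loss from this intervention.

Demand slope = (76.8 − 111.1)/(76 − 27) = −0.7, so P = 130 − 0.7Q.
Supply slope = (105.96 − 83.42)/(76 − 27) = 0.46, so P = 71 + 0.46Q.
Competitive equilibrium: 130 − 0.7Q = 71 + 0.46Q → Q* = 50.8621, P* = 94.3966.
At the floor P = 121.6, quantity demanded = (130 − 121.6)/0.7 = 12.
Sellers' marginal cost at Q' = 12: 71 + 0.46·12 = 76.52.
ΔQ = 50.8621 − 12 = 38.8621; wedge = 121.6 − 76.52 = 45.08.
The triangle = ½ × 38.8621 × 45.08 = $875.95 thousand.

$875.95 thousand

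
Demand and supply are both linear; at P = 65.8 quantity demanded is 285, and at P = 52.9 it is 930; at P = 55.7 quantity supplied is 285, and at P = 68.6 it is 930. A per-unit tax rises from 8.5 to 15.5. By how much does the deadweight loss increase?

2100

Demand slope = (52.9 − 65.8)/(930 − 285) = −0.02, so P = 71.5 − 0.02Q.
Supply slope = (68.6 − 55.7)/(930 − 285) = 0.02, so P = 50 + 0.02Q.
Competitive equilibrium: 71.5 − 0.02Q = 50 + 0.02Q → Q* = 537.5, P* = 60.75.
For a per-unit tax t: ΔQ = t/0.04, so DWL = ½·t·(t/0.04) = t²/0.08.
At t = 8.5: DWL = 903.125. At t = 15.5: DWL = 3003.125.
Increase = 3003.125 − 903.125 = 2100.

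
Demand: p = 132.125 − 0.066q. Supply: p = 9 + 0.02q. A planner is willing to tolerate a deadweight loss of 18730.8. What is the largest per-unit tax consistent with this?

Competitive equilibrium: 132.125 − 0.066q = 9 + 0.02q → q* = 1431.686, p* = 37.6337.
A tax t gives Δq = t/0.086 and wedge t, so DWL = t²/0.172.
t²/0.172 = 18730.8 → t² = 3221.6976 → t = 56.76.

56.76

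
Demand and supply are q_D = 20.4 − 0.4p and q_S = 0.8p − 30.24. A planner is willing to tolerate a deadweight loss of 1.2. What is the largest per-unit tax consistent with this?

In inverse form: demand p = 51 − 2.5q, supply p = 37.8 + 1.25q.
Competitive equilibrium: 51 − 2.5q = 37.8 + 1.25q → q* = 3.52, p* = 42.2.
A tax t gives Δq = t/3.75 and wedge t, so DWL = t²/7.5.
t²/7.5 = 1.2 → t² = 9 → t = 3.

3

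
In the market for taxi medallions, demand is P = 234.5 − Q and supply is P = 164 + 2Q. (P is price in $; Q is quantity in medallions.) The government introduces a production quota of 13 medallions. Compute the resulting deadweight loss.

Competitive equilibrium: 234.5 − Q = 164 + 2Q → Q* = 23.5, P* = 211.
At Q = 13: demand price = 234.5 − 1·13 = 221.5; supply price = 164 + 2·13 = 190.
ΔQ = 23.5 − 13 = 10.5; wedge = 221.5 − 190 = 31.5.
DWL = ½ × 10.5 × 31.5 = $165.375.

$165.375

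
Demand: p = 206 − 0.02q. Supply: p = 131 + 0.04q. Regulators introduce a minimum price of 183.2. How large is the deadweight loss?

Competitive equilibrium: 206 − 0.02q = 131 + 0.04q → q* = 1250, p* = 181.
At the floor p = 183.2, quantity demanded = (206 − 183.2)/0.02 = 1140.
Sellers' marginal cost at q' = 1140: 131 + 0.04·1140 = 176.6.
Δq = 1250 − 1140 = 110; wedge = 183.2 − 176.6 = 6.6.
The triangle = ½ × 110 × 6.6 = 363.

363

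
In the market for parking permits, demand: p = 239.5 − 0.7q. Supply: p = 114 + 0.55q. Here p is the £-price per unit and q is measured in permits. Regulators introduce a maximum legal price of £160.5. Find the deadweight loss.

£157.10

Competitive equilibrium: 239.5 − 0.7q = 114 + 0.55q → q* = 100.4, p* = 169.22.
At the ceiling p = 160.5, quantity supplied = (160.5 − 114)/0.55 = 84.5455.
Willingness to pay at q' = 84.5455: 239.5 − 0.7·84.5455 = 180.3182.
Δq = 100.4 − 84.5455 = 15.8545; wedge = 180.3182 − 160.5 = 19.8182.
DWL = ½ × 15.8545 × 19.8182 = £157.10.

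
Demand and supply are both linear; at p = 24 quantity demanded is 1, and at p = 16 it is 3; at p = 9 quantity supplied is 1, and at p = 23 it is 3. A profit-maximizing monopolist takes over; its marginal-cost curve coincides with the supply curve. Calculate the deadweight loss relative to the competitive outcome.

Demand slope = (16 − 24)/(3 − 1) = −4, so p = 28 − 4q.
Supply slope = (23 − 9)/(3 − 1) = 7, so p = 2 + 7q.
Competitive equilibrium: 28 − 4q = 2 + 7q → q* = 2.3636, p* = 18.5455.
Marginal revenue: MR = 28 − 8q. Set MR = MC: 28 − 8q = 2 + 7q → q_m = 1.7333.
Price p_m = 28 − 4·1.7333 = 21.0668; MC(q_m) = 2 + 7·1.7333 = 14.1331.
Competitive q* = 2.3636, so Δq = 0.6303; wedge = 21.0668 − 14.1331 = 6.9337.
Welfare loss = ½ × 0.6303 × 6.9337 = 2.19.

2.19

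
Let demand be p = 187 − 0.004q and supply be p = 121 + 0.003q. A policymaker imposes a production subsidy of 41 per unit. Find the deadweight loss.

120071.43

Competitive equilibrium: 187 − 0.004q = 121 + 0.003q → q* = 9428.5714, p* = 149.2857.
The subsidy lowers effective supply by 41: p = 80 + 0.003q.
New quantity: 187 − 0.004q = 80 + 0.003q → q' = 15285.7143.
Overproduction Δq = 15285.7143 − 9428.5714 = 5857.1429; wedge = subsidy = 41.
Deadweight loss = ½ × 5857.1429 × 41 = 120071.43.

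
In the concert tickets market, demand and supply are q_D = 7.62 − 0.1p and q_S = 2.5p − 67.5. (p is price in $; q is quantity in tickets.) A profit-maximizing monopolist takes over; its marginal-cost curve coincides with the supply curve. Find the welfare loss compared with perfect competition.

$27.96

In inverse form: demand p = 76.2 − 10q, supply p = 27 + 0.4q.
Competitive equilibrium: 76.2 − 10q = 27 + 0.4q → q* = 4.7308, p* = 28.8923.
Marginal revenue: MR = 76.2 − 20q. Set MR = MC: 76.2 − 20q = 27 + 0.4q → q_m = 2.4118.
Price p_m = 76.2 − 10·2.4118 = 52.082; MC(q_m) = 27 + 0.4·2.4118 = 27.9647.
Competitive q* = 4.7308, so Δq = 2.319; wedge = 52.082 − 27.9647 = 24.1173.
DWL = ½ × 2.319 × 24.1173 = $27.96.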